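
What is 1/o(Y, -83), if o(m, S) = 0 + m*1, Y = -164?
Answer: -1/164 ≈ -0.0060976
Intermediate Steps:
o(m, S) = m (o(m, S) = 0 + m = m)
1/o(Y, -83) = 1/(-164) = -1/164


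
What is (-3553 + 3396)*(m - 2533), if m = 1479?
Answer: 165478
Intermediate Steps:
(-3553 + 3396)*(m - 2533) = (-3553 + 3396)*(1479 - 2533) = -157*(-1054) = 165478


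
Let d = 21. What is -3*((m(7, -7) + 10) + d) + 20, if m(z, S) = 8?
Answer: -97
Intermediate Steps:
-3*((m(7, -7) + 10) + d) + 20 = -3*((8 + 10) + 21) + 20 = -3*(18 + 21) + 20 = -3*39 + 20 = -117 + 20 = -97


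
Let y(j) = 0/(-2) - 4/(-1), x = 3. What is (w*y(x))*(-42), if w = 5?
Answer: -840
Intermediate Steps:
y(j) = 4 (y(j) = 0*(-½) - 4*(-1) = 0 + 4 = 4)
(w*y(x))*(-42) = (5*4)*(-42) = 20*(-42) = -840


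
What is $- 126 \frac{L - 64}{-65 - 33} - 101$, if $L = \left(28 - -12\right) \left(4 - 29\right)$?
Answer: $-1469$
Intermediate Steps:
$L = -1000$ ($L = \left(28 + 12\right) \left(-25\right) = 40 \left(-25\right) = -1000$)
$- 126 \frac{L - 64}{-65 - 33} - 101 = - 126 \frac{-1000 - 64}{-65 - 33} - 101 = - 126 \left(- \frac{1064}{-98}\right) - 101 = - 126 \left(\left(-1064\right) \left(- \frac{1}{98}\right)\right) - 101 = \left(-126\right) \frac{76}{7} - 101 = -1368 - 101 = -1469$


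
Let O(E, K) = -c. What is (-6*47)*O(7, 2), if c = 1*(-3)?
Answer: -846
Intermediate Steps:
c = -3
O(E, K) = 3 (O(E, K) = -1*(-3) = 3)
(-6*47)*O(7, 2) = -6*47*3 = -282*3 = -846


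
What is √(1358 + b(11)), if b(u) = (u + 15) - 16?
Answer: 6*√38 ≈ 36.987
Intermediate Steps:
b(u) = -1 + u (b(u) = (15 + u) - 16 = -1 + u)
√(1358 + b(11)) = √(1358 + (-1 + 11)) = √(1358 + 10) = √1368 = 6*√38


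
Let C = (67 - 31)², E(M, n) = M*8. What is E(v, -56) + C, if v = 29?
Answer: 1528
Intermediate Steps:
E(M, n) = 8*M
C = 1296 (C = 36² = 1296)
E(v, -56) + C = 8*29 + 1296 = 232 + 1296 = 1528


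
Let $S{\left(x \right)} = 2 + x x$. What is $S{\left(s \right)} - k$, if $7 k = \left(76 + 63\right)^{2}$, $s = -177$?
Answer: $\frac{199996}{7} \approx 28571.0$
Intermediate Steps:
$S{\left(x \right)} = 2 + x^{2}$
$k = \frac{19321}{7}$ ($k = \frac{\left(76 + 63\right)^{2}}{7} = \frac{139^{2}}{7} = \frac{1}{7} \cdot 19321 = \frac{19321}{7} \approx 2760.1$)
$S{\left(s \right)} - k = \left(2 + \left(-177\right)^{2}\right) - \frac{19321}{7} = \left(2 + 31329\right) - \frac{19321}{7} = 31331 - \frac{19321}{7} = \frac{199996}{7}$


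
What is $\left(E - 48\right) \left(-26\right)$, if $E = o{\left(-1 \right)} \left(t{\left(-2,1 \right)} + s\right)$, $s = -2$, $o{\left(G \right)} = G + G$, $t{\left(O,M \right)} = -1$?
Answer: $1092$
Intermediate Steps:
$o{\left(G \right)} = 2 G$
$E = 6$ ($E = 2 \left(-1\right) \left(-1 - 2\right) = \left(-2\right) \left(-3\right) = 6$)
$\left(E - 48\right) \left(-26\right) = \left(6 - 48\right) \left(-26\right) = \left(-42\right) \left(-26\right) = 1092$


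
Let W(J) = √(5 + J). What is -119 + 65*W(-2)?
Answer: -119 + 65*√3 ≈ -6.4167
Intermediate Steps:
-119 + 65*W(-2) = -119 + 65*√(5 - 2) = -119 + 65*√3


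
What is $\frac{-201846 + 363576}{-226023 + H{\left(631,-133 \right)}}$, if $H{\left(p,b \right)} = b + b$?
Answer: $- \frac{161730}{226289} \approx -0.71471$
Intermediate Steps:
$H{\left(p,b \right)} = 2 b$
$\frac{-201846 + 363576}{-226023 + H{\left(631,-133 \right)}} = \frac{-201846 + 363576}{-226023 + 2 \left(-133\right)} = \frac{161730}{-226023 - 266} = \frac{161730}{-226289} = 161730 \left(- \frac{1}{226289}\right) = - \frac{161730}{226289}$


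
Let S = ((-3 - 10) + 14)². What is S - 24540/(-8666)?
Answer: 16603/4333 ≈ 3.8318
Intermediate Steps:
S = 1 (S = (-13 + 14)² = 1² = 1)
S - 24540/(-8666) = 1 - 24540/(-8666) = 1 - 24540*(-1/8666) = 1 + 12270/4333 = 16603/4333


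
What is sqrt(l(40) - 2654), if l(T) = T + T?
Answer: 3*I*sqrt(286) ≈ 50.735*I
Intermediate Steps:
l(T) = 2*T
sqrt(l(40) - 2654) = sqrt(2*40 - 2654) = sqrt(80 - 2654) = sqrt(-2574) = 3*I*sqrt(286)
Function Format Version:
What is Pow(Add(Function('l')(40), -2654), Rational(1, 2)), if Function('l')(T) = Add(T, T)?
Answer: Mul(3, I, Pow(286, Rational(1, 2))) ≈ Mul(50.735, I)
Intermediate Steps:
Function('l')(T) = Mul(2, T)
Pow(Add(Function('l')(40), -2654), Rational(1, 2)) = Pow(Add(Mul(2, 40), -2654), Rational(1, 2)) = Pow(Add(80, -2654), Rational(1, 2)) = Pow(-2574, Rational(1, 2)) = Mul(3, I, Pow(286, Rational(1, 2)))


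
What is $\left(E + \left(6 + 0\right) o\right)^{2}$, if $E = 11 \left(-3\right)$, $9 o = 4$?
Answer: $\frac{8281}{9} \approx 920.11$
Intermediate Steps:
$o = \frac{4}{9}$ ($o = \frac{1}{9} \cdot 4 = \frac{4}{9} \approx 0.44444$)
$E = -33$
$\left(E + \left(6 + 0\right) o\right)^{2} = \left(-33 + \left(6 + 0\right) \frac{4}{9}\right)^{2} = \left(-33 + 6 \cdot \frac{4}{9}\right)^{2} = \left(-33 + \frac{8}{3}\right)^{2} = \left(- \frac{91}{3}\right)^{2} = \frac{8281}{9}$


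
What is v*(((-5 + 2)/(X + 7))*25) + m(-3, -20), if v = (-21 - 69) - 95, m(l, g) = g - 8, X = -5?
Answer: 13819/2 ≈ 6909.5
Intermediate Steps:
m(l, g) = -8 + g
v = -185 (v = -90 - 95 = -185)
v*(((-5 + 2)/(X + 7))*25) + m(-3, -20) = -185*(-5 + 2)/(-5 + 7)*25 + (-8 - 20) = -185*(-3/2)*25 - 28 = -185*(-3*½)*25 - 28 = -(-555)*25/2 - 28 = -185*(-75/2) - 28 = 13875/2 - 28 = 13819/2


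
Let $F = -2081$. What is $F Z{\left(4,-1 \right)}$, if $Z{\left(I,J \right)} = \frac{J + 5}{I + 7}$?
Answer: $- \frac{8324}{11} \approx -756.73$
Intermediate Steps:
$Z{\left(I,J \right)} = \frac{5 + J}{7 + I}$
$F Z{\left(4,-1 \right)} = - 2081 \frac{5 - 1}{7 + 4} = - 2081 \cdot \frac{1}{11} \cdot 4 = \left(-2081\right) \frac{4}{11} = - \frac{8324}{11}$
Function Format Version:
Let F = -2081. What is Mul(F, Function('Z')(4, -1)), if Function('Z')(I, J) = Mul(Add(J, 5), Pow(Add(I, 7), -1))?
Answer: Rational(-8324, 11) ≈ -756.73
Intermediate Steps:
Function('Z')(I, J) = Mul(Pow(Add(7, I), -1), Add(5, J)) (Function('Z')(I, J) = Mul(Add(5, J), Pow(Add(7, I), -1)) = Mul(Pow(Add(7, I), -1), Add(5, J)))
Mul(F, Function('Z')(4, -1)) = Mul(-2081, Mul(Pow(Add(7, 4), -1), Add(5, -1))) = Mul(-2081, Mul(Pow(11, -1), 4)) = Mul(-2081, Mul(Rational(1, 11), 4)) = Mul(-2081, Rational(4, 11)) = Rational(-8324, 11)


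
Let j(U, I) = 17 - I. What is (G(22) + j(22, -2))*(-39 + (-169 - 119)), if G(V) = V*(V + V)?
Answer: -322749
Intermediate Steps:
G(V) = 2*V² (G(V) = V*(2*V) = 2*V²)
(G(22) + j(22, -2))*(-39 + (-169 - 119)) = (2*22² + (17 - 1*(-2)))*(-39 + (-169 - 119)) = (2*484 + (17 + 2))*(-39 - 288) = (968 + 19)*(-327) = 987*(-327) = -322749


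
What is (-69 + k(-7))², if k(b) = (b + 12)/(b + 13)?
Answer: 167281/36 ≈ 4646.7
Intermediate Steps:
k(b) = (12 + b)/(13 + b)
(-69 + k(-7))² = (-69 + (12 - 7)/(13 - 7))² = (-69 + 5/6)² = (-69 + (⅙)*5)² = (-69 + ⅚)² = (-409/6)² = 167281/36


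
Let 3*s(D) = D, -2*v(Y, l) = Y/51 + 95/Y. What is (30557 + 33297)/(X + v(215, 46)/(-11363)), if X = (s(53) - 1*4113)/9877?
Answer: -308158835252422/2000027669 ≈ -1.5408e+5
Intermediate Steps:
v(Y, l) = -95/(2*Y) - Y/102 (v(Y, l) = -(Y/51 + 95/Y)/2 = -(95/Y + Y/51)/2 = -95/(2*Y) - Y/102)
s(D) = D/3
X = -12286/29631 (X = ((1/3)*53 - 1*4113)/9877 = (53/3 - 4113)*(1/9877) = -12286/3*1/9877 = -12286/29631 ≈ -0.41463)
(30557 + 33297)/(X + v(215, 46)/(-11363)) = (30557 + 33297)/(-12286/29631 + ((1/102)*(-4845 - 1*215**2)/215)/(-11363)) = 63854/(-12286/29631 + ((1/102)*(1/215)*(-4845 - 1*46225))*(-1/11363)) = 63854/(-12286/29631 + ((1/102)*(1/215)*(-4845 - 46225))*(-1/11363)) = 63854/(-12286/29631 + ((1/102)*(1/215)*(-51070))*(-1/11363)) = 63854/(-12286/29631 - 5107/2193*(-1/11363)) = 63854/(-12286/29631 + 5107/24919059) = 63854/(-2000027669/4825991093) = 63854*(-4825991093/2000027669) = -308158835252422/2000027669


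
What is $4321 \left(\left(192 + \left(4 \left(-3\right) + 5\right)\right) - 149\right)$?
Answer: $155556$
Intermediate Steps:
$4321 \left(\left(192 + \left(4 \left(-3\right) + 5\right)\right) - 149\right) = 4321 \left(\left(192 + \left(-12 + 5\right)\right) - 149\right) = 4321 \left(\left(192 - 7\right) - 149\right) = 4321 \left(185 - 149\right) = 4321 \cdot 36 = 155556$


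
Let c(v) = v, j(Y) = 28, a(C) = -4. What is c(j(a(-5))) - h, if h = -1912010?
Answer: 1912038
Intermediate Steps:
c(j(a(-5))) - h = 28 - 1*(-1912010) = 28 + 1912010 = 1912038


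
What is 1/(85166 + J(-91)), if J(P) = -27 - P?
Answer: 1/85230 ≈ 1.1733e-5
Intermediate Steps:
1/(85166 + J(-91)) = 1/(85166 + (-27 - 1*(-91))) = 1/(85166 + (-27 + 91)) = 1/(85166 + 64) = 1/85230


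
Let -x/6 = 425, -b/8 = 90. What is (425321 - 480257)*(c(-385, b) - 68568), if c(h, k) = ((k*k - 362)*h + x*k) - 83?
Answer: 10859599109016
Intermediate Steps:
b = -720 (b = -8*90 = -720)
x = -2550 (x = -6*425 = -2550)
c(h, k) = -83 - 2550*k + h*(-362 + k²) (c(h, k) = ((k*k - 362)*h - 2550*k) - 83 = ((k² - 362)*h - 2550*k) - 83 = ((-362 + k²)*h - 2550*k) - 83 = (h*(-362 + k²) - 2550*k) - 83 = (-2550*k + h*(-362 + k²)) - 83 = -83 - 2550*k + h*(-362 + k²))
(425321 - 480257)*(c(-385, b) - 68568) = (425321 - 480257)*((-83 - 2550*(-720) - 362*(-385) - 385*(-720)²) - 68568) = -54936*((-83 + 1836000 + 139370 - 385*518400) - 68568) = -54936*((-83 + 1836000 + 139370 - 199584000) - 68568) = -54936*(-197608713 - 68568) = -54936*(-197677281) = 10859599109016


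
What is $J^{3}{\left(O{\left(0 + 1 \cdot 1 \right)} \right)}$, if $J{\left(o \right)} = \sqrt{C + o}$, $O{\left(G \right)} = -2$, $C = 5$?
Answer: $3 \sqrt{3} \approx 5.1962$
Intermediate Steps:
$J{\left(o \right)} = \sqrt{5 + o}$
$J^{3}{\left(O{\left(0 + 1 \cdot 1 \right)} \right)} = \left(\sqrt{5 - 2}\right)^{3} = \left(\sqrt{3}\right)^{3} = 3 \sqrt{3}$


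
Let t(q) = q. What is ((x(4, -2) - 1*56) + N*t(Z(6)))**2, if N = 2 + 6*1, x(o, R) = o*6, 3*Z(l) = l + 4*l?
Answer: 2304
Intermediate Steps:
Z(l) = 5*l/3 (Z(l) = (l + 4*l)/3 = (5*l)/3 = 5*l/3)
x(o, R) = 6*o
N = 8 (N = 2 + 6 = 8)
((x(4, -2) - 1*56) + N*t(Z(6)))**2 = ((6*4 - 1*56) + 8*((5/3)*6))**2 = ((24 - 56) + 8*10)**2 = (-32 + 80)**2 = 48**2 = 2304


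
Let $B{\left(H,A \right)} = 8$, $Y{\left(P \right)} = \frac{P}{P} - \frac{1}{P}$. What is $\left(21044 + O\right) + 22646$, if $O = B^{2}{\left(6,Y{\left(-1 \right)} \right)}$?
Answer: $43754$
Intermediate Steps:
$Y{\left(P \right)} = 1 - \frac{1}{P}$
$O = 64$ ($O = 8^{2} = 64$)
$\left(21044 + O\right) + 22646 = \left(21044 + 64\right) + 22646 = 21108 + 22646 = 43754$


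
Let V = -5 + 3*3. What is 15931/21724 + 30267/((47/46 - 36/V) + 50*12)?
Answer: 30679783091/591609692 ≈ 51.858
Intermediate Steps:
V = 4 (V = -5 + 9 = 4)
15931/21724 + 30267/((47/46 - 36/V) + 50*12) = 15931/21724 + 30267/((47/46 - 36/4) + 50*12) = 15931*(1/21724) + 30267/((47*(1/46) - 36*¼) + 600) = 15931/21724 + 30267/((47/46 - 9) + 600) = 15931/21724 + 30267/(-367/46 + 600) = 15931/21724 + 30267/(27233/46) = 15931/21724 + 30267*(46/27233) = 15931/21724 + 1392282/27233 = 30679783091/591609692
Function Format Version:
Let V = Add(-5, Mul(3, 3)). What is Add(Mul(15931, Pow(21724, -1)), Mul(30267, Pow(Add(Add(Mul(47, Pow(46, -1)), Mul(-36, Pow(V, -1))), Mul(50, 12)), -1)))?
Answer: Rational(30679783091, 591609692) ≈ 51.858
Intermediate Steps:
V = 4 (V = Add(-5, 9) = 4)
Add(Mul(15931, Pow(21724, -1)), Mul(30267, Pow(Add(Add(Mul(47, Pow(46, -1)), Mul(-36, Pow(V, -1))), Mul(50, 12)), -1))) = Add(Mul(15931, Pow(21724, -1)), Mul(30267, Pow(Add(Add(Mul(47, Pow(46, -1)), Mul(-36, Pow(4, -1))), Mul(50, 12)), -1))) = Add(Mul(15931, Rational(1, 21724)), Mul(30267, Pow(Add(Add(Mul(47, Rational(1, 46)), Mul(-36, Rational(1, 4))), 600), -1))) = Add(Rational(15931, 21724), Mul(30267, Pow(Add(Add(Rational(47, 46), -9), 600), -1))) = Add(Rational(15931, 21724), Mul(30267, Pow(Add(Rational(-367, 46), 600), -1))) = Add(Rational(15931, 21724), Mul(30267, Pow(Rational(27233, 46), -1))) = Add(Rational(15931, 21724), Mul(30267, Rational(46, 27233))) = Add(Rational(15931, 21724), Rational(1392282, 27233)) = Rational(30679783091, 591609692)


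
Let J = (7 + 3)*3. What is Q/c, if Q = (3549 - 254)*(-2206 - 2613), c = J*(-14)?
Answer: 3175721/84 ≈ 37806.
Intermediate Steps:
J = 30 (J = 10*3 = 30)
c = -420 (c = 30*(-14) = -420)
Q = -15878605 (Q = 3295*(-4819) = -15878605)
Q/c = -15878605/(-420) = -15878605*(-1/420) = 3175721/84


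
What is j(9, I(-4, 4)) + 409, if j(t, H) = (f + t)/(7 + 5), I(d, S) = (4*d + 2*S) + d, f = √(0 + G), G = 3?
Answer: 1639/4 + √3/12 ≈ 409.89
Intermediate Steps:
f = √3 (f = √(0 + 3) = √3 ≈ 1.7320)
I(d, S) = 2*S + 5*d (I(d, S) = (2*S + 4*d) + d = 2*S + 5*d)
j(t, H) = t/12 + √3/12 (j(t, H) = (√3 + t)/(7 + 5) = (t + √3)/12 = (t + √3)*(1/12) = t/12 + √3/12)
j(9, I(-4, 4)) + 409 = ((1/12)*9 + √3/12) + 409 = (¾ + √3/12) + 409 = 1639/4 + √3/12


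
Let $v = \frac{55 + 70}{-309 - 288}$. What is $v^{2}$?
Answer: $\frac{15625}{356409} \approx 0.04384$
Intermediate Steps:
$v = - \frac{125}{597}$ ($v = \frac{125}{-597} = 125 \left(- \frac{1}{597}\right) = - \frac{125}{597} \approx -0.20938$)
$v^{2} = \left(- \frac{125}{597}\right)^{2} = \frac{15625}{356409}$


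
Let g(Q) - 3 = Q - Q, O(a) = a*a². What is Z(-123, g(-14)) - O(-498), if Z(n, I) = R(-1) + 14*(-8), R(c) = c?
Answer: 123505879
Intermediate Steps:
O(a) = a³
g(Q) = 3 (g(Q) = 3 + (Q - Q) = 3 + 0 = 3)
Z(n, I) = -113 (Z(n, I) = -1 + 14*(-8) = -1 - 112 = -113)
Z(-123, g(-14)) - O(-498) = -113 - 1*(-498)³ = -113 - 1*(-123505992) = -113 + 123505992 = 123505879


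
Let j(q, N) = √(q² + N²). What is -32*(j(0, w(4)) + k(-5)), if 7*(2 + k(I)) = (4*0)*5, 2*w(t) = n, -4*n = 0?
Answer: 64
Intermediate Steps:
n = 0 (n = -¼*0 = 0)
w(t) = 0 (w(t) = (½)*0 = 0)
j(q, N) = √(N² + q²)
k(I) = -2 (k(I) = -2 + ((4*0)*5)/7 = -2 + (0*5)/7 = -2 + (⅐)*0 = -2 + 0 = -2)
-32*(j(0, w(4)) + k(-5)) = -32*(√(0² + 0²) - 2) = -32*(√(0 + 0) - 2) = -32*(√0 - 2) = -32*(0 - 2) = -32*(-2) = 64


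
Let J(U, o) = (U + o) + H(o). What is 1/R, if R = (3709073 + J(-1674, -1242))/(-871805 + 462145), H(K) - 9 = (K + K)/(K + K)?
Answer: -409660/3706167 ≈ -0.11053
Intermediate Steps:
H(K) = 10 (H(K) = 9 + (K + K)/(K + K) = 9 + (2*K)/((2*K)) = 9 + (2*K)*(1/(2*K)) = 9 + 1 = 10)
J(U, o) = 10 + U + o (J(U, o) = (U + o) + 10 = 10 + U + o)
R = -3706167/409660 (R = (3709073 + (10 - 1674 - 1242))/(-871805 + 462145) = (3709073 - 2906)/(-409660) = 3706167*(-1/409660) = -3706167/409660 ≈ -9.0469)
1/R = 1/(-3706167/409660) = -409660/3706167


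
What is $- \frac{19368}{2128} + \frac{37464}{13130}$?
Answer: $- \frac{10911153}{1746290} \approx -6.2482$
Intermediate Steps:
$- \frac{19368}{2128} + \frac{37464}{13130} = \left(-19368\right) \frac{1}{2128} + 37464 \cdot \frac{1}{13130} = - \frac{2421}{266} + \frac{18732}{6565} = - \frac{10911153}{1746290}$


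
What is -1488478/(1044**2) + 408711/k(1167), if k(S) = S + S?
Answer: 36832893737/211992552 ≈ 173.75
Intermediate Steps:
k(S) = 2*S
-1488478/(1044**2) + 408711/k(1167) = -1488478/(1044**2) + 408711/((2*1167)) = -1488478/1089936 + 408711/2334 = -1488478*1/1089936 + 408711*(1/2334) = -744239/544968 + 136237/778 = 36832893737/211992552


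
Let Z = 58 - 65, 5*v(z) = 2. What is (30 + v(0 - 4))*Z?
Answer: -1064/5 ≈ -212.80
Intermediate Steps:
v(z) = ⅖ (v(z) = (⅕)*2 = ⅖)
Z = -7
(30 + v(0 - 4))*Z = (30 + ⅖)*(-7) = (152/5)*(-7) = -1064/5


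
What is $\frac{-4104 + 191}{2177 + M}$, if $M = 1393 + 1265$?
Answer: $- \frac{3913}{4835} \approx -0.80931$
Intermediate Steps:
$M = 2658$
$\frac{-4104 + 191}{2177 + M} = \frac{-4104 + 191}{2177 + 2658} = - \frac{3913}{4835}$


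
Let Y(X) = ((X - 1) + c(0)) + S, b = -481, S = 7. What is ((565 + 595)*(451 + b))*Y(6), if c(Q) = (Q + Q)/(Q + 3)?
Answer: -417600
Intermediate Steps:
c(Q) = 2*Q/(3 + Q) (c(Q) = (2*Q)/(3 + Q) = 2*Q/(3 + Q))
Y(X) = 6 + X (Y(X) = ((X - 1) + 2*0/(3 + 0)) + 7 = ((-1 + X) + 2*0/3) + 7 = ((-1 + X) + 2*0*(⅓)) + 7 = ((-1 + X) + 0) + 7 = (-1 + X) + 7 = 6 + X)
((565 + 595)*(451 + b))*Y(6) = ((565 + 595)*(451 - 481))*(6 + 6) = (1160*(-30))*12 = -34800*12 = -417600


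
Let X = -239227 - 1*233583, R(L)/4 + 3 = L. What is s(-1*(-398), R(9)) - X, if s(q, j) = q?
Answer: 473208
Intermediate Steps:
R(L) = -12 + 4*L
X = -472810 (X = -239227 - 233583 = -472810)
s(-1*(-398), R(9)) - X = -1*(-398) - 1*(-472810) = 398 + 472810 = 473208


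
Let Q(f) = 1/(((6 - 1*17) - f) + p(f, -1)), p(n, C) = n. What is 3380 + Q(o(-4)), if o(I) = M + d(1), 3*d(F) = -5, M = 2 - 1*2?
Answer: 37179/11 ≈ 3379.9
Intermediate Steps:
M = 0 (M = 2 - 2 = 0)
d(F) = -5/3 (d(F) = (1/3)*(-5) = -5/3)
o(I) = -5/3 (o(I) = 0 - 5/3 = -5/3)
Q(f) = -1/11 (Q(f) = 1/(((6 - 1*17) - f) + f) = 1/(((6 - 17) - f) + f) = 1/((-11 - f) + f) = 1/(-11) = -1/11)
3380 + Q(o(-4)) = 3380 - 1/11 = 37179/11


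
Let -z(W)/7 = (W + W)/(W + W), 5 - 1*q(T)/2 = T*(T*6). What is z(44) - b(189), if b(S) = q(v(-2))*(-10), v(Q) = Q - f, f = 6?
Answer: -7587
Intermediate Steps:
v(Q) = -6 + Q (v(Q) = Q - 1*6 = Q - 6 = -6 + Q)
q(T) = 10 - 12*T**2 (q(T) = 10 - 2*T*T*6 = 10 - 2*T*6*T = 10 - 12*T**2)
z(W) = -7 (z(W) = -7*(W + W)/(W + W) = -7*2*W/(2*W) = -7*2*W*1/(2*W) = -7*1 = -7)
b(S) = 7580 (b(S) = (10 - 12*(-6 - 2)**2)*(-10) = (10 - 12*(-8)**2)*(-10) = (10 - 12*64)*(-10) = (10 - 768)*(-10) = -758*(-10) = 7580)
z(44) - b(189) = -7 - 1*7580 = -7 - 7580 = -7587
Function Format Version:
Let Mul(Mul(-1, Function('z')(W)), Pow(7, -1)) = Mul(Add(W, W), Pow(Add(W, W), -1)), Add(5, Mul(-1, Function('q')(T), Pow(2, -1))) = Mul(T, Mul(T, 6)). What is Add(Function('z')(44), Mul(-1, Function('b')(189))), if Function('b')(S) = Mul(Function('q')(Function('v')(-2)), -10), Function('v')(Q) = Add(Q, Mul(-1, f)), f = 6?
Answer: -7587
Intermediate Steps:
Function('v')(Q) = Add(-6, Q) (Function('v')(Q) = Add(Q, Mul(-1, 6)) = Add(Q, -6) = Add(-6, Q))
Function('q')(T) = Add(10, Mul(-12, Pow(T, 2))) (Function('q')(T) = Add(10, Mul(-2, Mul(T, Mul(T, 6)))) = Add(10, Mul(-2, Mul(T, Mul(6, T)))) = Add(10, Mul(-2, Mul(6, Pow(T, 2)))) = Add(10, Mul(-12, Pow(T, 2))))
Function('z')(W) = -7 (Function('z')(W) = Mul(-7, Mul(Add(W, W), Pow(Add(W, W), -1))) = Mul(-7, Mul(Mul(2, W), Pow(Mul(2, W), -1))) = Mul(-7, Mul(Mul(2, W), Mul(Rational(1, 2), Pow(W, -1)))) = Mul(-7, 1) = -7)
Function('b')(S) = 7580 (Function('b')(S) = Mul(Add(10, Mul(-12, Pow(Add(-6, -2), 2))), -10) = Mul(Add(10, Mul(-12, Pow(-8, 2))), -10) = Mul(Add(10, Mul(-12, 64)), -10) = Mul(Add(10, -768), -10) = Mul(-758, -10) = 7580)
Add(Function('z')(44), Mul(-1, Function('b')(189))) = Add(-7, Mul(-1, 7580)) = Add(-7, -7580) = -7587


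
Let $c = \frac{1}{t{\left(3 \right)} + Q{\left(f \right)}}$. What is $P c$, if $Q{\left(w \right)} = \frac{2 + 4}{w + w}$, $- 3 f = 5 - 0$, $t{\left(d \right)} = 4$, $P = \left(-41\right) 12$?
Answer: $- \frac{2460}{11} \approx -223.64$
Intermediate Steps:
$P = -492$
$f = - \frac{5}{3}$ ($f = - \frac{5 - 0}{3} = - \frac{5 + 0}{3} = \left(- \frac{1}{3}\right) 5 = - \frac{5}{3} \approx -1.6667$)
$Q{\left(w \right)} = \frac{3}{w}$ ($Q{\left(w \right)} = \frac{6}{2 w} = 6 \frac{1}{2 w} = \frac{3}{w}$)
$c = \frac{5}{11}$ ($c = \frac{1}{4 + \frac{3}{- \frac{5}{3}}} = \frac{1}{4 + 3 \left(- \frac{3}{5}\right)} = \frac{1}{4 - \frac{9}{5}} = \frac{1}{\frac{11}{5}} = \frac{5}{11} \approx 0.45455$)
$P c = \left(-492\right) \frac{5}{11} = - \frac{2460}{11}$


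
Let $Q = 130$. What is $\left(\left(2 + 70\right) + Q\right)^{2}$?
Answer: $40804$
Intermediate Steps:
$\left(\left(2 + 70\right) + Q\right)^{2} = \left(\left(2 + 70\right) + 130\right)^{2} = \left(72 + 130\right)^{2} = 202^{2} = 40804$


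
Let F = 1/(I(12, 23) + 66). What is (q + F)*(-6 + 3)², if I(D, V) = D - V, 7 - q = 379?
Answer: -184131/55 ≈ -3347.8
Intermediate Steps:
q = -372 (q = 7 - 1*379 = 7 - 379 = -372)
F = 1/55 (F = 1/((12 - 1*23) + 66) = 1/((12 - 23) + 66) = 1/(-11 + 66) = 1/55 ≈ 0.018182)
(q + F)*(-6 + 3)² = (-372 + 1/55)*(-6 + 3)² = -20459/55*(-3)² = -20459/55*9 = -184131/55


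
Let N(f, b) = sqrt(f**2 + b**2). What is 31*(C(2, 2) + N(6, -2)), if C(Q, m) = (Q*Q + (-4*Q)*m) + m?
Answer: -310 + 62*sqrt(10) ≈ -113.94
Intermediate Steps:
N(f, b) = sqrt(b**2 + f**2)
C(Q, m) = m + Q**2 - 4*Q*m (C(Q, m) = (Q**2 - 4*Q*m) + m = m + Q**2 - 4*Q*m)
31*(C(2, 2) + N(6, -2)) = 31*((2 + 2**2 - 4*2*2) + sqrt((-2)**2 + 6**2)) = 31*((2 + 4 - 16) + sqrt(4 + 36)) = 31*(-10 + sqrt(40)) = 31*(-10 + 2*sqrt(10)) = -310 + 62*sqrt(10)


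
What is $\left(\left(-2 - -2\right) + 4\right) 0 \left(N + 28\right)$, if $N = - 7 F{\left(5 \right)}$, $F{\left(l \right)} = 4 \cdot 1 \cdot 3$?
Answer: $0$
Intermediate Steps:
$F{\left(l \right)} = 12$ ($F{\left(l \right)} = 4 \cdot 3 = 12$)
$N = -84$ ($N = \left(-7\right) 12 = -84$)
$\left(\left(-2 - -2\right) + 4\right) 0 \left(N + 28\right) = \left(\left(-2 - -2\right) + 4\right) 0 \left(-84 + 28\right) = \left(\left(-2 + 2\right) + 4\right) 0 \left(-56\right) = \left(0 + 4\right) 0 \left(-56\right) = 4 \cdot 0 \left(-56\right) = 0 \left(-56\right) = 0$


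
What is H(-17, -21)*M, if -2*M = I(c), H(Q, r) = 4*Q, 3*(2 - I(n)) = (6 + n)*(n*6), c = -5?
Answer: 408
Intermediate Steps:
I(n) = 2 - 2*n*(6 + n) (I(n) = 2 - (6 + n)*n*6/3 = 2 - (6 + n)*6*n/3 = 2 - 2*n*(6 + n))
M = -6 (M = -(2 - 12*(-5) - 2*(-5)**2)/2 = -(2 + 60 - 2*25)/2 = -(2 + 60 - 50)/2 = -1/2*12 = -6)
H(-17, -21)*M = (4*(-17))*(-6) = -68*(-6) = 408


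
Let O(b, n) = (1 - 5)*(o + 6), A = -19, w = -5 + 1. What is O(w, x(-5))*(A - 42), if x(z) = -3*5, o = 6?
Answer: 2928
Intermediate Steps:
w = -4
x(z) = -15
O(b, n) = -48 (O(b, n) = (1 - 5)*(6 + 6) = -4*12 = -48)
O(w, x(-5))*(A - 42) = -48*(-19 - 42) = -48*(-61) = 2928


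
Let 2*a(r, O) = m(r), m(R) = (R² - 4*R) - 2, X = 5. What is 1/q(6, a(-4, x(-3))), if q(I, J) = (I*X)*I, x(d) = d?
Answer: 1/180 ≈ 0.0055556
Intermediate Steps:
m(R) = -2 + R² - 4*R
a(r, O) = -1 + r²/2 - 2*r (a(r, O) = (-2 + r² - 4*r)/2 = -1 + r²/2 - 2*r)
q(I, J) = 5*I² (q(I, J) = (I*5)*I = (5*I)*I = 5*I²)
1/q(6, a(-4, x(-3))) = 1/(5*6²) = 1/(5*36) = 1/180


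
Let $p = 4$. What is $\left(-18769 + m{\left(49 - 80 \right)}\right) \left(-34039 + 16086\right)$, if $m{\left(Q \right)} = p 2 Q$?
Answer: $341412201$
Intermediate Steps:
$m{\left(Q \right)} = 8 Q$ ($m{\left(Q \right)} = 4 \cdot 2 Q = 8 Q$)
$\left(-18769 + m{\left(49 - 80 \right)}\right) \left(-34039 + 16086\right) = \left(-18769 + 8 \left(49 - 80\right)\right) \left(-34039 + 16086\right) = \left(-18769 + 8 \left(-31\right)\right) \left(-17953\right) = \left(-18769 - 248\right) \left(-17953\right) = \left(-19017\right) \left(-17953\right) = 341412201$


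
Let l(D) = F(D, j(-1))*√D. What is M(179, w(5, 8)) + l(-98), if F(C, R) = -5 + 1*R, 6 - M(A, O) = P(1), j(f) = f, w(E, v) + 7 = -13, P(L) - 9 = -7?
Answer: 4 - 42*I*√2 ≈ 4.0 - 59.397*I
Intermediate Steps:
P(L) = 2 (P(L) = 9 - 7 = 2)
w(E, v) = -20 (w(E, v) = -7 - 13 = -20)
M(A, O) = 4 (M(A, O) = 6 - 1*2 = 6 - 2 = 4)
F(C, R) = -5 + R
l(D) = -6*√D (l(D) = (-5 - 1)*√D = -6*√D)
M(179, w(5, 8)) + l(-98) = 4 - 42*I*√2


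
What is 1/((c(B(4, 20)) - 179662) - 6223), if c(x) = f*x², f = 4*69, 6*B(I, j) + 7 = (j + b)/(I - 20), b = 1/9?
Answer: -62208/11531018497 ≈ -5.3948e-6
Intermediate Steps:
b = ⅑ ≈ 0.11111
B(I, j) = -7/6 + (⅑ + j)/(6*(-20 + I)) (B(I, j) = -7/6 + ((j + ⅑)/(I - 20))/6 = -7/6 + ((⅑ + j)/(-20 + I))/6 = -7/6 + (⅑ + j)/(6*(-20 + I)))
f = 276
c(x) = 276*x²
1/((c(B(4, 20)) - 179662) - 6223) = 1/((276*((1261 - 63*4 + 9*20)/(54*(-20 + 4)))² - 179662) - 6223) = 1/((276*((1/54)*(1261 - 252 + 180)/(-16))² - 179662) - 6223) = 1/((276*((1/54)*(-1/16)*1189)² - 179662) - 6223) = 1/((276*(-1189/864)² - 179662) - 6223) = 1/((276*(1413721/746496) - 179662) - 6223) = 1/((32515583/62208 - 179662) - 6223) = 1/(-11143898113/62208 - 6223) = 1/(-11531018497/62208) = -62208/11531018497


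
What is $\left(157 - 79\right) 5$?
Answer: $390$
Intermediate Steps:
$\left(157 - 79\right) 5 = 78 \cdot 5 = 390$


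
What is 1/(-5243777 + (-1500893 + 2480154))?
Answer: -1/4264516 ≈ -2.3449e-7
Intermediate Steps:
1/(-5243777 + (-1500893 + 2480154)) = 1/(-5243777 + 979261) = 1/(-4264516) = -1/4264516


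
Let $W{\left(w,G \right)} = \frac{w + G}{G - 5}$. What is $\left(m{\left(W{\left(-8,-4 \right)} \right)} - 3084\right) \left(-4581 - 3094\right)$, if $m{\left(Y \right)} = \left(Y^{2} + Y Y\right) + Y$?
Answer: $\frac{212689600}{9} \approx 2.3632 \cdot 10^{7}$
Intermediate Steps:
$W{\left(w,G \right)} = \frac{G + w}{-5 + G}$
$m{\left(Y \right)} = Y + 2 Y^{2}$ ($m{\left(Y \right)} = \left(Y^{2} + Y^{2}\right) + Y = 2 Y^{2} + Y = Y + 2 Y^{2}$)
$\left(m{\left(W{\left(-8,-4 \right)} \right)} - 3084\right) \left(-4581 - 3094\right) = \left(\frac{-4 - 8}{-5 - 4} \left(1 + 2 \frac{-4 - 8}{-5 - 4}\right) - 3084\right) \left(-4581 - 3094\right) = \left(\frac{1}{-9} \left(-12\right) \left(1 + 2 \frac{1}{-9} \left(-12\right)\right) - 3084\right) \left(-7675\right) = \left(\left(- \frac{1}{9}\right) \left(-12\right) \left(1 + 2 \left(\left(- \frac{1}{9}\right) \left(-12\right)\right)\right) - 3084\right) \left(-7675\right) = \left(\frac{4 \left(1 + 2 \cdot \frac{4}{3}\right)}{3} - 3084\right) \left(-7675\right) = \left(\frac{4 \left(1 + \frac{8}{3}\right)}{3} - 3084\right) \left(-7675\right) = \left(\frac{4}{3} \cdot \frac{11}{3} - 3084\right) \left(-7675\right) = \left(\frac{44}{9} - 3084\right) \left(-7675\right) = \left(- \frac{27712}{9}\right) \left(-7675\right) = \frac{212689600}{9}$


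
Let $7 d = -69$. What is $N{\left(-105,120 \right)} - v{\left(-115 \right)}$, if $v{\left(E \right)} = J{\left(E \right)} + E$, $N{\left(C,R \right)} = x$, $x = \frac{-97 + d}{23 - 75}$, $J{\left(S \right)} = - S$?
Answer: $\frac{187}{91} \approx 2.0549$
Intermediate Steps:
$d = - \frac{69}{7}$ ($d = \frac{1}{7} \left(-69\right) = - \frac{69}{7} \approx -9.8571$)
$x = \frac{187}{91}$ ($x = \frac{-97 - \frac{69}{7}}{23 - 75} = - \frac{748}{7 \left(-52\right)} = \left(- \frac{748}{7}\right) \left(- \frac{1}{52}\right) = \frac{187}{91} \approx 2.0549$)
$N{\left(C,R \right)} = \frac{187}{91}$
$v{\left(E \right)} = 0$ ($v{\left(E \right)} = - E + E = 0$)
$N{\left(-105,120 \right)} - v{\left(-115 \right)} = \frac{187}{91} - 0 = \frac{187}{91} + 0 = \frac{187}{91}$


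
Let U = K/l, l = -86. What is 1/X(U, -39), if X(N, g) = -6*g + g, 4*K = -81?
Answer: 1/195 ≈ 0.0051282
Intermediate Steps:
K = -81/4 (K = (¼)*(-81) = -81/4 ≈ -20.250)
U = 81/344 (U = -81/4/(-86) = -81/4*(-1/86) = 81/344 ≈ 0.23547)
X(N, g) = -5*g
1/X(U, -39) = 1/(-5*(-39)) = 1/195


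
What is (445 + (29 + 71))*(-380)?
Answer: -207100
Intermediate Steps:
(445 + (29 + 71))*(-380) = (445 + 100)*(-380) = 545*(-380) = -207100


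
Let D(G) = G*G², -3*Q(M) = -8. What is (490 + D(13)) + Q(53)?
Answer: 8069/3 ≈ 2689.7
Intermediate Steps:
Q(M) = 8/3 (Q(M) = -⅓*(-8) = 8/3)
D(G) = G³
(490 + D(13)) + Q(53) = (490 + 13³) + 8/3 = (490 + 2197) + 8/3 = 2687 + 8/3 = 8069/3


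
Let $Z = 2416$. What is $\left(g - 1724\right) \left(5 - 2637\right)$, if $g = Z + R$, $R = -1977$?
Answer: $3382120$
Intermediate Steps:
$g = 439$ ($g = 2416 - 1977 = 439$)
$\left(g - 1724\right) \left(5 - 2637\right) = \left(439 - 1724\right) \left(5 - 2637\right) = \left(-1285\right) \left(-2632\right) = 3382120$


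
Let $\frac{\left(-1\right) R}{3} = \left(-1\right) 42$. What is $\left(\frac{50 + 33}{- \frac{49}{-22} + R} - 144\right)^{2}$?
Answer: $\frac{163537742404}{7958041} \approx 20550.0$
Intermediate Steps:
$R = 126$ ($R = - 3 \left(\left(-1\right) 42\right) = \left(-3\right) \left(-42\right) = 126$)
$\left(\frac{50 + 33}{- \frac{49}{-22} + R} - 144\right)^{2} = \left(\frac{50 + 33}{- \frac{49}{-22} + 126} - 144\right)^{2} = \left(\frac{83}{\left(-49\right) \left(- \frac{1}{22}\right) + 126} - 144\right)^{2} = \left(\frac{83}{\frac{49}{22} + 126} - 144\right)^{2} = \left(\frac{83}{\frac{2821}{22}} - 144\right)^{2} = \left(83 \cdot \frac{22}{2821} - 144\right)^{2} = \left(\frac{1826}{2821} - 144\right)^{2} = \left(- \frac{404398}{2821}\right)^{2} = \frac{163537742404}{7958041}$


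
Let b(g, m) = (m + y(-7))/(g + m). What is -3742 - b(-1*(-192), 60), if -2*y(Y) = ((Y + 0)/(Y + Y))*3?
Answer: -1257391/336 ≈ -3742.2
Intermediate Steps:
y(Y) = -¾ (y(Y) = -(Y + 0)/(Y + Y)*3/2 = -Y/((2*Y))*3/2 = -Y*(1/(2*Y))*3/2 = -3/4 = -½*3/2 = -¾)
b(g, m) = (-¾ + m)/(g + m) (b(g, m) = (m - ¾)/(g + m) = (-¾ + m)/(g + m))
-3742 - b(-1*(-192), 60) = -3742 - (-¾ + 60)/(-1*(-192) + 60) = -3742 - 237/((192 + 60)*4) = -3742 - 237/(252*4) = -3742 - 1*79/336 = -3742 - 79/336 = -1257391/336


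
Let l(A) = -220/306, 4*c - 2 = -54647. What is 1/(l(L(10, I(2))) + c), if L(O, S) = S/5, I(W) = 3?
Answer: -612/8361125 ≈ -7.3196e-5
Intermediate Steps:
c = -54645/4 (c = ½ + (¼)*(-54647) = ½ - 54647/4 = -54645/4 ≈ -13661.)
L(O, S) = S/5 (L(O, S) = S*(⅕) = S/5)
l(A) = -110/153 (l(A) = -220*1/306 = -110/153)
1/(l(L(10, I(2))) + c) = 1/(-110/153 - 54645/4) = 1/(-8361125/612) = -612/8361125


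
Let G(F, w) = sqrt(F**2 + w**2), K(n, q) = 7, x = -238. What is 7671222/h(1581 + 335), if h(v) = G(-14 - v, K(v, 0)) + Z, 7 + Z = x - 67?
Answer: 2393421264/3627605 + 7671222*sqrt(3724949)/3627605 ≈ 4741.1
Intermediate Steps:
Z = -312 (Z = -7 + (-238 - 67) = -7 - 305 = -312)
h(v) = -312 + sqrt(49 + (-14 - v)**2) (h(v) = sqrt((-14 - v)**2 + 7**2) - 312 = sqrt((-14 - v)**2 + 49) - 312 = sqrt(49 + (-14 - v)**2) - 312 = -312 + sqrt(49 + (-14 - v)**2))
7671222/h(1581 + 335) = 7671222/(-312 + sqrt(49 + (14 + (1581 + 335))**2)) = 7671222/(-312 + sqrt(49 + (14 + 1916)**2)) = 7671222/(-312 + sqrt(49 + 1930**2)) = 7671222/(-312 + sqrt(49 + 3724900)) = 7671222/(-312 + sqrt(3724949))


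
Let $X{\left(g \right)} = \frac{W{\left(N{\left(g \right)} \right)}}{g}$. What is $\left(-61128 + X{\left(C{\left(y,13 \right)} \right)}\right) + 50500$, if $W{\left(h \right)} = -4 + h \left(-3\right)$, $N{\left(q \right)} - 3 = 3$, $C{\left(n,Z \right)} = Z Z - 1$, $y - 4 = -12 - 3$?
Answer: $- \frac{892763}{84} \approx -10628.0$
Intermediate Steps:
$y = -11$ ($y = 4 - 15 = -11$)
$C{\left(n,Z \right)} = -1 + Z^{2}$ ($C{\left(n,Z \right)} = Z^{2} - 1 = -1 + Z^{2}$)
$N{\left(q \right)} = 6$ ($N{\left(q \right)} = 3 + 3 = 6$)
$W{\left(h \right)} = -4 - 3 h$
$X{\left(g \right)} = - \frac{22}{g}$ ($X{\left(g \right)} = \frac{-4 - 18}{g} = - \frac{22}{g}$)
$\left(-61128 + X{\left(C{\left(y,13 \right)} \right)}\right) + 50500 = \left(-61128 - \frac{22}{-1 + 13^{2}}\right) + 50500 = \left(-61128 - \frac{22}{-1 + 169}\right) + 50500 = \left(-61128 - \frac{22}{168}\right) + 50500 = \left(-61128 - \frac{11}{84}\right) + 50500 = - \frac{5134763}{84} + 50500 = - \frac{892763}{84}$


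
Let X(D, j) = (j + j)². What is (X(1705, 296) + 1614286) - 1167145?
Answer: 797605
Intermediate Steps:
X(D, j) = 4*j² (X(D, j) = (2*j)² = 4*j²)
(X(1705, 296) + 1614286) - 1167145 = (4*296² + 1614286) - 1167145 = (4*87616 + 1614286) - 1167145 = (350464 + 1614286) - 1167145 = 1964750 - 1167145 = 797605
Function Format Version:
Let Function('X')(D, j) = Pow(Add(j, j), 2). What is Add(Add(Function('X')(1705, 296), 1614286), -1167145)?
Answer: 797605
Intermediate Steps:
Function('X')(D, j) = Mul(4, Pow(j, 2)) (Function('X')(D, j) = Pow(Mul(2, j), 2) = Mul(4, Pow(j, 2)))
Add(Add(Function('X')(1705, 296), 1614286), -1167145) = Add(Add(Mul(4, Pow(296, 2)), 1614286), -1167145) = Add(Add(Mul(4, 87616), 1614286), -1167145) = Add(Add(350464, 1614286), -1167145) = Add(1964750, -1167145) = 797605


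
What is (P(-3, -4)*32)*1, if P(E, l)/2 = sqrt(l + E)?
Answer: 64*I*sqrt(7) ≈ 169.33*I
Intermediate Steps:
P(E, l) = 2*sqrt(E + l) (P(E, l) = 2*sqrt(l + E) = 2*sqrt(E + l))
(P(-3, -4)*32)*1 = ((2*sqrt(-3 - 4))*32)*1 = ((2*sqrt(-7))*32)*1 = ((2*(I*sqrt(7)))*32)*1 = ((2*I*sqrt(7))*32)*1 = (64*I*sqrt(7))*1 = 64*I*sqrt(7)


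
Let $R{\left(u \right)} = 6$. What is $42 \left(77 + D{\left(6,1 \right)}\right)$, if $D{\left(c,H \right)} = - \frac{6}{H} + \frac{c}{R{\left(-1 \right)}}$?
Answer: $3024$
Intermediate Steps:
$D{\left(c,H \right)} = - \frac{6}{H} + \frac{c}{6}$
$42 \left(77 + D{\left(6,1 \right)}\right) = 42 \left(77 + \left(- \frac{6}{1} + \frac{1}{6} \cdot 6\right)\right) = 42 \left(77 + \left(\left(-6\right) 1 + 1\right)\right) = 42 \left(77 + \left(-6 + 1\right)\right) = 42 \left(77 - 5\right) = 42 \cdot 72 = 3024$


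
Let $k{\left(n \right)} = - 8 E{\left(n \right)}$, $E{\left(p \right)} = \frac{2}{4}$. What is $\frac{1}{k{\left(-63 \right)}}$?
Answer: $- \frac{1}{4} \approx -0.25$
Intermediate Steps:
$E{\left(p \right)} = \frac{1}{2}$ ($E{\left(p \right)} = 2 \cdot \frac{1}{4} = \frac{1}{2}$)
$k{\left(n \right)} = -4$ ($k{\left(n \right)} = \left(-8\right) \frac{1}{2} = -4$)
$\frac{1}{k{\left(-63 \right)}} = \frac{1}{-4} = - \frac{1}{4}$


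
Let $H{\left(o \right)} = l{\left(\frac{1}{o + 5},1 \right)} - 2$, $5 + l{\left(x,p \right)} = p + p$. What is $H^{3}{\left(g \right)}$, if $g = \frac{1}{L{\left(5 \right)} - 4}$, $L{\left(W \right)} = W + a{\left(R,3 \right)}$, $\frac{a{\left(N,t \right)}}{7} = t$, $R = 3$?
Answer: $-125$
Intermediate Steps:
$a{\left(N,t \right)} = 7 t$
$L{\left(W \right)} = 21 + W$ ($L{\left(W \right)} = W + 7 \cdot 3 = W + 21 = 21 + W$)
$l{\left(x,p \right)} = -5 + 2 p$ ($l{\left(x,p \right)} = -5 + \left(p + p\right) = -5 + 2 p$)
$g = \frac{1}{22}$ ($g = \frac{1}{\left(21 + 5\right) - 4} = \frac{1}{26 - 4} = \frac{1}{22} \approx 0.045455$)
$H{\left(o \right)} = -5$ ($H{\left(o \right)} = \left(-5 + 2 \cdot 1\right) - 2 = \left(-5 + 2\right) - 2 = -3 - 2 = -5$)
$H^{3}{\left(g \right)} = \left(-5\right)^{3} = -125$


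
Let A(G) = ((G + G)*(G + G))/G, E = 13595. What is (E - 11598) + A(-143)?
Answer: 1425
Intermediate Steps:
A(G) = 4*G (A(G) = ((2*G)*(2*G))/G = (4*G**2)/G = 4*G)
(E - 11598) + A(-143) = (13595 - 11598) + 4*(-143) = 1997 - 572 = 1425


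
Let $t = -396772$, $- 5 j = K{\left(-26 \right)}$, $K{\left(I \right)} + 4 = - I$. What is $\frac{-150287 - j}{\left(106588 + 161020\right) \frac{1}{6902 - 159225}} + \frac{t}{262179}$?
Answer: $\frac{30007817381080541}{350805989160} \approx 85540.0$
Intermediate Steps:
$K{\left(I \right)} = -4 - I$
$j = - \frac{22}{5}$ ($j = - \frac{-4 - -26}{5} = - \frac{-4 + 26}{5} = \left(- \frac{1}{5}\right) 22 = - \frac{22}{5} \approx -4.4$)
$\frac{-150287 - j}{\left(106588 + 161020\right) \frac{1}{6902 - 159225}} + \frac{t}{262179} = \frac{-150287 - - \frac{22}{5}}{\left(106588 + 161020\right) \frac{1}{6902 - 159225}} - \frac{396772}{262179} = \frac{-150287 + \frac{22}{5}}{267608 \frac{1}{-152323}} - \frac{396772}{262179} = - \frac{751413}{5 \cdot 267608 \left(- \frac{1}{152323}\right)} - \frac{396772}{262179} = - \frac{751413}{5 \left(- \frac{267608}{152323}\right)} - \frac{396772}{262179} = \left(- \frac{751413}{5}\right) \left(- \frac{152323}{267608}\right) - \frac{396772}{262179} = \frac{114457482399}{1338040} - \frac{396772}{262179} = \frac{30007817381080541}{350805989160}$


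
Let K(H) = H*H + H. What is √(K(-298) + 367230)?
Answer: 2*√113934 ≈ 675.08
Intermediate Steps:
K(H) = H + H² (K(H) = H² + H = H + H²)
√(K(-298) + 367230) = √(-298*(1 - 298) + 367230) = √(-298*(-297) + 367230) = √(88506 + 367230) = √455736 = 2*√113934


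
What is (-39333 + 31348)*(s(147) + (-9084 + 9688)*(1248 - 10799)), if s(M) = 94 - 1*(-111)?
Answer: 46062263015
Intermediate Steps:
s(M) = 205 (s(M) = 94 + 111 = 205)
(-39333 + 31348)*(s(147) + (-9084 + 9688)*(1248 - 10799)) = (-39333 + 31348)*(205 + (-9084 + 9688)*(1248 - 10799)) = -7985*(205 + 604*(-9551)) = -7985*(205 - 5768804) = -7985*(-5768599) = 46062263015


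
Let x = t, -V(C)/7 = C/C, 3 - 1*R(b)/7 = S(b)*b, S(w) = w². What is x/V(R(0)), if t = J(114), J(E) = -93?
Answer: 93/7 ≈ 13.286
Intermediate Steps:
R(b) = 21 - 7*b³ (R(b) = 21 - 7*b²*b = 21 - 7*b³)
t = -93
V(C) = -7 (V(C) = -7*C/C = -7*1 = -7)
x = -93
x/V(R(0)) = -93/(-7) = -93*(-⅐) = 93/7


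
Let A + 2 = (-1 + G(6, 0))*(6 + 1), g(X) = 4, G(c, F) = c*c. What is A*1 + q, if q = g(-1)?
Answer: 247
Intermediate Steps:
G(c, F) = c²
q = 4
A = 243 (A = -2 + (-1 + 6²)*(6 + 1) = -2 + (-1 + 36)*7 = -2 + 35*7 = -2 + 245 = 243)
A*1 + q = 243*1 + 4 = 243 + 4 = 247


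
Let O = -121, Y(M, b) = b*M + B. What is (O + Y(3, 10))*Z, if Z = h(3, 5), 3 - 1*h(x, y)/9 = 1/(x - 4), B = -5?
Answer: -3456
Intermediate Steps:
h(x, y) = 27 - 9/(-4 + x) (h(x, y) = 27 - 9/(x - 4) = 27 - 9/(-4 + x))
Y(M, b) = -5 + M*b (Y(M, b) = b*M - 5 = M*b - 5 = -5 + M*b)
Z = 36 (Z = 9*(-13 + 3*3)/(-4 + 3) = 9*(-13 + 9)/(-1) = 9*(-1)*(-4) = 36)
(O + Y(3, 10))*Z = (-121 + (-5 + 3*10))*36 = (-121 + (-5 + 30))*36 = (-121 + 25)*36 = -96*36 = -3456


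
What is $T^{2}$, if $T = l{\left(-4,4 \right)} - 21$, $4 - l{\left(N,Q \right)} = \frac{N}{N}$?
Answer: $324$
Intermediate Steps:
$l{\left(N,Q \right)} = 3$ ($l{\left(N,Q \right)} = 4 - \frac{N}{N} = 4 - 1 = 3$)
$T = -18$ ($T = 3 - 21 = -18$)
$T^{2} = \left(-18\right)^{2} = 324$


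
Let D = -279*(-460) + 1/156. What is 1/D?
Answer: 156/20021041 ≈ 7.7918e-6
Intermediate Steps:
D = 20021041/156 (D = 128340 + 1/156 = 20021041/156 ≈ 1.2834e+5)
1/D = 1/(20021041/156) = 156/20021041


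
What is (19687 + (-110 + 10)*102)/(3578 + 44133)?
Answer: 9487/47711 ≈ 0.19884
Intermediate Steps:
(19687 + (-110 + 10)*102)/(3578 + 44133) = (19687 - 100*102)/47711 = (19687 - 10200)*(1/47711) = 9487*(1/47711) = 9487/47711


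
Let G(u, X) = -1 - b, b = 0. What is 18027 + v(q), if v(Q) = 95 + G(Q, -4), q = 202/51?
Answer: 18121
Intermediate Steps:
q = 202/51 (q = 202*(1/51) = 202/51 ≈ 3.9608)
G(u, X) = -1 (G(u, X) = -1 - 1*0 = -1 + 0 = -1)
v(Q) = 94 (v(Q) = 95 - 1 = 94)
18027 + v(q) = 18027 + 94 = 18121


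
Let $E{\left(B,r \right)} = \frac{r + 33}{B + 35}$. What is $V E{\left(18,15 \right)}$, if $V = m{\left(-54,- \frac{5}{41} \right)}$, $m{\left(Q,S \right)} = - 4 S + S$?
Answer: $\frac{720}{2173} \approx 0.33134$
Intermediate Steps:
$m{\left(Q,S \right)} = - 3 S$
$E{\left(B,r \right)} = \frac{33 + r}{35 + B}$
$V = \frac{15}{41}$ ($V = - 3 \left(- \frac{5}{41}\right) = - 3 \left(\left(-5\right) \frac{1}{41}\right) = \left(-3\right) \left(- \frac{5}{41}\right) = \frac{15}{41} \approx 0.36585$)
$V E{\left(18,15 \right)} = \frac{15 \frac{33 + 15}{35 + 18}}{41} = \frac{15 \cdot \frac{1}{53} \cdot 48}{41} = \frac{15}{41} \cdot \frac{48}{53} = \frac{720}{2173}$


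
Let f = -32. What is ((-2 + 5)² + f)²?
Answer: 529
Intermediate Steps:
((-2 + 5)² + f)² = ((-2 + 5)² - 32)² = (3² - 32)² = (9 - 32)² = (-23)² = 529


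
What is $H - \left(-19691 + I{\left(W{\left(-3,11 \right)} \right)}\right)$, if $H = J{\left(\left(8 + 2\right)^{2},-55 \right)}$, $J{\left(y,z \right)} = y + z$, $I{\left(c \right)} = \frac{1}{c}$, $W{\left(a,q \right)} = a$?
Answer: $\frac{59209}{3} \approx 19736.0$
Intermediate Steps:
$H = 45$ ($H = \left(8 + 2\right)^{2} - 55 = 10^{2} - 55 = 100 - 55 = 45$)
$H - \left(-19691 + I{\left(W{\left(-3,11 \right)} \right)}\right) = 45 - \left(-19691 + \frac{1}{-3}\right) = 45 - \left(-19691 - \frac{1}{3}\right) = 45 - - \frac{59074}{3} = 45 + \frac{59074}{3} = \frac{59209}{3}$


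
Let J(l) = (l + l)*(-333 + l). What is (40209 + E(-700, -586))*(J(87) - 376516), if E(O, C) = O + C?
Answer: -16321192360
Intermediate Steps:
J(l) = 2*l*(-333 + l) (J(l) = (2*l)*(-333 + l) = 2*l*(-333 + l))
E(O, C) = C + O
(40209 + E(-700, -586))*(J(87) - 376516) = (40209 + (-586 - 700))*(2*87*(-333 + 87) - 376516) = (40209 - 1286)*(2*87*(-246) - 376516) = 38923*(-42804 - 376516) = 38923*(-419320) = -16321192360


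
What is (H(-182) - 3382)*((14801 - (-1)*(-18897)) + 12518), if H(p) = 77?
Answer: -27834710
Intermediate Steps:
(H(-182) - 3382)*((14801 - (-1)*(-18897)) + 12518) = (77 - 3382)*((14801 - (-1)*(-18897)) + 12518) = -3305*((14801 - 1*18897) + 12518) = -3305*((14801 - 18897) + 12518) = -3305*(-4096 + 12518) = -3305*8422 = -27834710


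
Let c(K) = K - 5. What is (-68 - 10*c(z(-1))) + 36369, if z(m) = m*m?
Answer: 36341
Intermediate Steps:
z(m) = m²
c(K) = -5 + K
(-68 - 10*c(z(-1))) + 36369 = (-68 - 10*(-5 + (-1)²)) + 36369 = (-68 - 10*(-5 + 1)) + 36369 = (-68 - 10*(-4)) + 36369 = (-68 + 40) + 36369 = -28 + 36369 = 36341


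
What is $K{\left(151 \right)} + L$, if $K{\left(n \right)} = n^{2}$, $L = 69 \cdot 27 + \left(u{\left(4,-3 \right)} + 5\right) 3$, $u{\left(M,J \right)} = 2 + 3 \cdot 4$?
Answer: $24721$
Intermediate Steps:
$u{\left(M,J \right)} = 14$ ($u{\left(M,J \right)} = 2 + 12 = 14$)
$L = 1920$ ($L = 69 \cdot 27 + \left(14 + 5\right) 3 = 1863 + 19 \cdot 3 = 1863 + 57 = 1920$)
$K{\left(151 \right)} + L = 151^{2} + 1920 = 22801 + 1920 = 24721$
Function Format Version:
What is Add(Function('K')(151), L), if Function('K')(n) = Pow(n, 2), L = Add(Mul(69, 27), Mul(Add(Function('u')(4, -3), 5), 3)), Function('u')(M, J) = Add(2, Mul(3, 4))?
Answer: 24721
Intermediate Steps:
Function('u')(M, J) = 14 (Function('u')(M, J) = Add(2, 12) = 14)
L = 1920 (L = Add(Mul(69, 27), Mul(Add(14, 5), 3)) = Add(1863, Mul(19, 3)) = Add(1863, 57) = 1920)
Add(Function('K')(151), L) = Add(Pow(151, 2), 1920) = Add(22801, 1920) = 24721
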